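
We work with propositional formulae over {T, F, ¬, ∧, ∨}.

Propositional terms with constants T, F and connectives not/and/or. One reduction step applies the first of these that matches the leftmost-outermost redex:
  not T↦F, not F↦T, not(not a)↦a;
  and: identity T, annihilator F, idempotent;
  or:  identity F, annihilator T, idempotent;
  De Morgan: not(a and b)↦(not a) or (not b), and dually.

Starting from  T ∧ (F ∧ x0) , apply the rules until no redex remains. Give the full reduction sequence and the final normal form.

  start: T ∧ (F ∧ x0)
  [1] F ∧ x0
  [2] F

Answer: normal form = F  (in 2 steps)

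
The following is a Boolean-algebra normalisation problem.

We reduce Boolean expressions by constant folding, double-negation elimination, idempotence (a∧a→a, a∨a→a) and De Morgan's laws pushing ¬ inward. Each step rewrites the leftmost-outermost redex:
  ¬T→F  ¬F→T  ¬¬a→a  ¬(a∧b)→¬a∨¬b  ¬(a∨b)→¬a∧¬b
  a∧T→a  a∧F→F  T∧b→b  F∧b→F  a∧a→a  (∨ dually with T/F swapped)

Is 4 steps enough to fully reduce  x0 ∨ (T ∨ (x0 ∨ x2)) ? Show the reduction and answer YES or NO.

  start: x0 ∨ (T ∨ (x0 ∨ x2))
  [1] x0 ∨ T
  [2] T

Answer: YES — reaches normal form T in 2 ≤ 4 steps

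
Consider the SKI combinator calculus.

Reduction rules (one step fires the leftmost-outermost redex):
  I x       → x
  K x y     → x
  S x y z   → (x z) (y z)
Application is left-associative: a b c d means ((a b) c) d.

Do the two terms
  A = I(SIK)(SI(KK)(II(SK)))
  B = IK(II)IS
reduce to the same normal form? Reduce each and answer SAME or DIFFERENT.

Answer: DIFFERENT — A ⇓ K(SKK), B ⇓ S

Working:
Term A:
  start: I(SIK)(SI(KK)(II(SK)))
  [1] SIK(SI(KK)(II(SK)))
  [2] I(SI(KK)(II(SK)))(K(SI(KK)(II(SK))))
  [3] SI(KK)(II(SK))(K(SI(KK)(II(SK))))
  [4] I(II(SK))(KK(II(SK)))(K(SI(KK)(II(SK))))
  [5] II(SK)(KK(II(SK)))(K(SI(KK)(II(SK))))
  [6] I(SK)(KK(II(SK)))(K(SI(KK)(II(SK))))
  [7] SK(KK(II(SK)))(K(SI(KK)(II(SK))))
  [8] K(K(SI(KK)(II(SK))))(KK(II(SK))(K(SI(KK)(II(SK)))))
  [9] K(SI(KK)(II(SK)))
  [10] K(I(II(SK))(KK(II(SK))))
  [11] K(II(SK)(KK(II(SK))))
  [12] K(I(SK)(KK(II(SK))))
  [13] K(SK(KK(II(SK))))
  [14] K(SKK)

Term B:
  start: IK(II)IS
  [1] K(II)IS
  [2] IIS
  [3] IS
  [4] S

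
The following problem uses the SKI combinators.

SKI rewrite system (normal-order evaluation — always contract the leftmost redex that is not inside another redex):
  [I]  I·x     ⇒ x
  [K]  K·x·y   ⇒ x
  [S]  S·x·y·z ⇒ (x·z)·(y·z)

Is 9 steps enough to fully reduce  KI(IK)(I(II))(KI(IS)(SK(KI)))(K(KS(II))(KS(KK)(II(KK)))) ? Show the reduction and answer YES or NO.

  start: KI(IK)(I(II))(KI(IS)(SK(KI)))(K(KS(II))(KS(KK)(II(KK))))
  [1] I(I(II))(KI(IS)(SK(KI)))(K(KS(II))(KS(KK)(II(KK))))
  [2] I(II)(KI(IS)(SK(KI)))(K(KS(II))(KS(KK)(II(KK))))
  [3] II(KI(IS)(SK(KI)))(K(KS(II))(KS(KK)(II(KK))))
  [4] I(KI(IS)(SK(KI)))(K(KS(II))(KS(KK)(II(KK))))
  [5] KI(IS)(SK(KI))(K(KS(II))(KS(KK)(II(KK))))
  [6] I(SK(KI))(K(KS(II))(KS(KK)(II(KK))))
  [7] SK(KI)(K(KS(II))(KS(KK)(II(KK))))
  [8] K(K(KS(II))(KS(KK)(II(KK))))(KI(K(KS(II))(KS(KK)(II(KK)))))
  [9] K(KS(II))(KS(KK)(II(KK)))

Answer: NO — after 9 steps the term is K(KS(II))(KS(KK)(II(KK))), not yet normal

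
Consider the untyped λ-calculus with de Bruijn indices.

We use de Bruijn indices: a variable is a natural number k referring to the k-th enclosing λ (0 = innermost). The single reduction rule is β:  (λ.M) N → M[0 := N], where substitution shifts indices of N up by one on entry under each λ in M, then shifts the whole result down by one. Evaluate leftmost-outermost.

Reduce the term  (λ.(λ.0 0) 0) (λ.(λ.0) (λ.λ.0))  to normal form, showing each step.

Answer: normal form = λ.λ.0  (in 4 steps)

Reduction:
  start: (λ.(λ.0 0) 0) (λ.(λ.0) (λ.λ.0))
  →1  (λ.0 0) (λ.(λ.0) (λ.λ.0))
  →2  (λ.(λ.0) (λ.λ.0)) (λ.(λ.0) (λ.λ.0))
  →3  (λ.0) (λ.λ.0)
  →4  λ.λ.0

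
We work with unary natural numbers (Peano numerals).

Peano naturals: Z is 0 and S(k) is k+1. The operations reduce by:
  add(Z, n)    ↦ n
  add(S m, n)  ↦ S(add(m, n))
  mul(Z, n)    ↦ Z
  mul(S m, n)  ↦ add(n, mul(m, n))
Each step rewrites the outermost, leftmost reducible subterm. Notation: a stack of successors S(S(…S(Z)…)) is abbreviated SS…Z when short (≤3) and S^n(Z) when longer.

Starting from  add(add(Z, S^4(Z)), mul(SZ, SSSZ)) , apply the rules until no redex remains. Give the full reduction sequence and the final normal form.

Answer: normal form = S^7(Z)  (in 12 steps)

Working:
  start: add(add(Z, S^4(Z)), mul(SZ, SSSZ))
  [1] add(S^4(Z), mul(SZ, SSSZ))
  [2] S(add(SSSZ, mul(SZ, SSSZ)))
  [3] S(S(add(SSZ, mul(SZ, SSSZ))))
  [4] S(S(S(add(SZ, mul(SZ, SSSZ)))))
  [5] S(S(S(S(add(Z, mul(SZ, SSSZ))))))
  [6] S(S(S(S(mul(SZ, SSSZ)))))
  [7] S(S(S(S(add(SSSZ, mul(Z, SSSZ))))))
  [8] S(S(S(S(S(add(SSZ, mul(Z, SSSZ)))))))
  [9] S(S(S(S(S(S(add(SZ, mul(Z, SSSZ))))))))
  [10] S(S(S(S(S(S(S(add(Z, mul(Z, SSSZ)))))))))
  [11] S(S(S(S(S(S(S(mul(Z, SSSZ))))))))
  [12] S^7(Z)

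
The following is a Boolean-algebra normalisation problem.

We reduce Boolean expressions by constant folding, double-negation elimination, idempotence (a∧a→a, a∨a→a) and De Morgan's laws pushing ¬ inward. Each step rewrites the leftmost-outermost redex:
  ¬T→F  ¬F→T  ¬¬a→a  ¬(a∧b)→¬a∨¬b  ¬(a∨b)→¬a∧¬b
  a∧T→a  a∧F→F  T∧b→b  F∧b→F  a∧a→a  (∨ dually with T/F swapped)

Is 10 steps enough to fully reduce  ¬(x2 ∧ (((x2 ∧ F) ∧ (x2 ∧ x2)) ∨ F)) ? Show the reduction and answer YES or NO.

Answer: YES — reaches normal form T in 10 ≤ 10 steps

Reduction:
  start: ¬(x2 ∧ (((x2 ∧ F) ∧ (x2 ∧ x2)) ∨ F))
  →1  ¬x2 ∨ ¬(((x2 ∧ F) ∧ (x2 ∧ x2)) ∨ F)
  →2  ¬x2 ∨ (¬((x2 ∧ F) ∧ (x2 ∧ x2)) ∧ ¬F)
  →3  ¬x2 ∨ ((¬(x2 ∧ F) ∨ ¬(x2 ∧ x2)) ∧ ¬F)
  →4  ¬x2 ∨ (((¬x2 ∨ ¬F) ∨ ¬(x2 ∧ x2)) ∧ ¬F)
  →5  ¬x2 ∨ (((¬x2 ∨ T) ∨ ¬(x2 ∧ x2)) ∧ ¬F)
  →6  ¬x2 ∨ ((T ∨ ¬(x2 ∧ x2)) ∧ ¬F)
  →7  ¬x2 ∨ (T ∧ ¬F)
  →8  ¬x2 ∨ ¬F
  →9  ¬x2 ∨ T
  →10  T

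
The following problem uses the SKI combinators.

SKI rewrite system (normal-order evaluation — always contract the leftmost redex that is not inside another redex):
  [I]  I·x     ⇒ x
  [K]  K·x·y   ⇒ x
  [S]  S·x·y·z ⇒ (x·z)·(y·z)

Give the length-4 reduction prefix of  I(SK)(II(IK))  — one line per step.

  start: I(SK)(II(IK))
  [1] SK(II(IK))
  [2] SK(I(IK))
  [3] SK(IK)
  [4] SKK

Answer: after 4 steps: SKK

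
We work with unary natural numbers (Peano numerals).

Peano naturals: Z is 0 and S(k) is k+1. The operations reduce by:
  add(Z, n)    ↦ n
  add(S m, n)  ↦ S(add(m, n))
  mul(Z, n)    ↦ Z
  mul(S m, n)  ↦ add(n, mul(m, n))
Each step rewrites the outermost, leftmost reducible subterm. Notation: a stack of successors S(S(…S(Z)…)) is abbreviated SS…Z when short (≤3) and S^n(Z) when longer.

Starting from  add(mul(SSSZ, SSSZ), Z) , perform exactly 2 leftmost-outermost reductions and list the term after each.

  start: add(mul(SSSZ, SSSZ), Z)
  [1] add(add(SSSZ, mul(SSZ, SSSZ)), Z)
  [2] add(S(add(SSZ, mul(SSZ, SSSZ))), Z)

Answer: after 2 steps: add(S(add(SSZ, mul(SSZ, SSSZ))), Z)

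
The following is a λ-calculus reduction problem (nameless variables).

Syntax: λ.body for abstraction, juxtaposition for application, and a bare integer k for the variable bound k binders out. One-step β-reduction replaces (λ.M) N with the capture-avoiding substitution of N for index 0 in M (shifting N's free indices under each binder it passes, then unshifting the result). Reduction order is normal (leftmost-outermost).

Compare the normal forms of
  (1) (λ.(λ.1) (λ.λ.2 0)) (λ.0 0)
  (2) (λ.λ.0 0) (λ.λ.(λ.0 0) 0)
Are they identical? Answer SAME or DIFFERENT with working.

Answer: SAME — A ⇓ λ.0 0, B ⇓ λ.0 0

Working:
Term A:
  start: (λ.(λ.1) (λ.λ.2 0)) (λ.0 0)
  →1  (λ.λ.0 0) (λ.λ.(λ.0 0) 0)
  →2  λ.0 0

Term B:
  start: (λ.λ.0 0) (λ.λ.(λ.0 0) 0)
  →1  λ.0 0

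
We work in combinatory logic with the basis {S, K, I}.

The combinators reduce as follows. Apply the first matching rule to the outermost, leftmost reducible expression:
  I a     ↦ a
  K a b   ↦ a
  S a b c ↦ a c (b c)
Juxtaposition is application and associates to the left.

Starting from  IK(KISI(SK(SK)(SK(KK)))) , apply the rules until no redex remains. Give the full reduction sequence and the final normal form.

  start: IK(KISI(SK(SK)(SK(KK))))
  [1] K(KISI(SK(SK)(SK(KK))))
  [2] K(II(SK(SK)(SK(KK))))
  [3] K(I(SK(SK)(SK(KK))))
  [4] K(SK(SK)(SK(KK)))
  [5] K(K(SK(KK))(SK(SK(KK))))
  [6] K(SK(KK))

Answer: normal form = K(SK(KK))  (in 6 steps)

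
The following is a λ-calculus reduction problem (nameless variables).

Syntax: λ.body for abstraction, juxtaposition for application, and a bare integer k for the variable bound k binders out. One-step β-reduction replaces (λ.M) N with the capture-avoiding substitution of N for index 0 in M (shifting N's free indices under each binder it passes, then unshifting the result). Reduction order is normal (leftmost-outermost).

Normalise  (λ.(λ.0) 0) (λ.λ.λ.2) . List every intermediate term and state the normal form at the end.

  start: (λ.(λ.0) 0) (λ.λ.λ.2)
  step 1: (λ.0) (λ.λ.λ.2)
  step 2: λ.λ.λ.2

Answer: normal form = λ.λ.λ.2  (in 2 steps)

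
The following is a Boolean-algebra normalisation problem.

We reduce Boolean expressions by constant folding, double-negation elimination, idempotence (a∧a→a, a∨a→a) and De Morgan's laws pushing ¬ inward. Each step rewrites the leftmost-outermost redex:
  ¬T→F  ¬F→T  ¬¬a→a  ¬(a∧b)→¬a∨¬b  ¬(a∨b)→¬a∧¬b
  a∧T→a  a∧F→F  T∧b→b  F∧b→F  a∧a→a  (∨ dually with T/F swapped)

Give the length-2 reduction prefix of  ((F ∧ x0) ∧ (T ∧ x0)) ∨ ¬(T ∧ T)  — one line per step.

  start: ((F ∧ x0) ∧ (T ∧ x0)) ∨ ¬(T ∧ T)
  step 1: (F ∧ (T ∧ x0)) ∨ ¬(T ∧ T)
  step 2: F ∨ ¬(T ∧ T)

Answer: after 2 steps: F ∨ ¬(T ∧ T)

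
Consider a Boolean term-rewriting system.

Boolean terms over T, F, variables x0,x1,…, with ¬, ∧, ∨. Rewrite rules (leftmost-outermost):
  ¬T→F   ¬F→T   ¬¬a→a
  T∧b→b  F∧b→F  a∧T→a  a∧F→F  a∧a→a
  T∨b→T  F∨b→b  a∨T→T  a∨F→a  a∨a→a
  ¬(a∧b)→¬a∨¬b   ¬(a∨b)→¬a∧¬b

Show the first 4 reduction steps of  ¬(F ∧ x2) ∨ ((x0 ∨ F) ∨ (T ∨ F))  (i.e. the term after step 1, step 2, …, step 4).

Answer: after 4 steps: T

Derivation:
  start: ¬(F ∧ x2) ∨ ((x0 ∨ F) ∨ (T ∨ F))
  step 1: (¬F ∨ ¬x2) ∨ ((x0 ∨ F) ∨ (T ∨ F))
  step 2: (T ∨ ¬x2) ∨ ((x0 ∨ F) ∨ (T ∨ F))
  step 3: T ∨ ((x0 ∨ F) ∨ (T ∨ F))
  step 4: T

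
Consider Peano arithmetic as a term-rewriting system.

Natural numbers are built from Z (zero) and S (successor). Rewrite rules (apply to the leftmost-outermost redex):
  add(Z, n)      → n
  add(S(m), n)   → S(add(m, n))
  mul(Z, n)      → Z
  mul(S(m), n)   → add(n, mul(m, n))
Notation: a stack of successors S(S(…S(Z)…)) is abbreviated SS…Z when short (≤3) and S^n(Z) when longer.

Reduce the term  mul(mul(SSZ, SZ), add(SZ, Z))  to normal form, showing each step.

Answer: normal form = SSZ  (in 18 steps)

Working:
  start: mul(mul(SSZ, SZ), add(SZ, Z))
  step 1: mul(add(SZ, mul(SZ, SZ)), add(SZ, Z))
  step 2: mul(S(add(Z, mul(SZ, SZ))), add(SZ, Z))
  step 3: add(add(SZ, Z), mul(add(Z, mul(SZ, SZ)), add(SZ, Z)))
  step 4: add(S(add(Z, Z)), mul(add(Z, mul(SZ, SZ)), add(SZ, Z)))
  step 5: S(add(add(Z, Z), mul(add(Z, mul(SZ, SZ)), add(SZ, Z))))
  step 6: S(add(Z, mul(add(Z, mul(SZ, SZ)), add(SZ, Z))))
  step 7: S(mul(add(Z, mul(SZ, SZ)), add(SZ, Z)))
  step 8: S(mul(mul(SZ, SZ), add(SZ, Z)))
  step 9: S(mul(add(SZ, mul(Z, SZ)), add(SZ, Z)))
  step 10: S(mul(S(add(Z, mul(Z, SZ))), add(SZ, Z)))
  step 11: S(add(add(SZ, Z), mul(add(Z, mul(Z, SZ)), add(SZ, Z))))
  step 12: S(add(S(add(Z, Z)), mul(add(Z, mul(Z, SZ)), add(SZ, Z))))
  step 13: S(S(add(add(Z, Z), mul(add(Z, mul(Z, SZ)), add(SZ, Z)))))
  step 14: S(S(add(Z, mul(add(Z, mul(Z, SZ)), add(SZ, Z)))))
  step 15: S(S(mul(add(Z, mul(Z, SZ)), add(SZ, Z))))
  step 16: S(S(mul(mul(Z, SZ), add(SZ, Z))))
  step 17: S(S(mul(Z, add(SZ, Z))))
  step 18: SSZ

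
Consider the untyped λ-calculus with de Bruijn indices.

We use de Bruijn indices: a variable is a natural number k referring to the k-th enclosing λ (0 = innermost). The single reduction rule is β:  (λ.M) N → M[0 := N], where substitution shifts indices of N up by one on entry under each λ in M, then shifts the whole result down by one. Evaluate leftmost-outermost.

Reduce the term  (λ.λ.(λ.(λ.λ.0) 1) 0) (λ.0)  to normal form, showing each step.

  start: (λ.λ.(λ.(λ.λ.0) 1) 0) (λ.0)
  →1  λ.(λ.(λ.λ.0) 1) 0
  →2  λ.(λ.λ.0) 0
  →3  λ.λ.0

Answer: normal form = λ.λ.0  (in 3 steps)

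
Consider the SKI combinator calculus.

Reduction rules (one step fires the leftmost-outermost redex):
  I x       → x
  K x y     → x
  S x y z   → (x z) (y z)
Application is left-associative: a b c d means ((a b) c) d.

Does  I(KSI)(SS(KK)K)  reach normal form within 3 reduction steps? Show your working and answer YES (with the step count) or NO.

  start: I(KSI)(SS(KK)K)
  step 1: KSI(SS(KK)K)
  step 2: S(SS(KK)K)
  step 3: S(SK(KKK))

Answer: NO — after 3 steps the term is S(SK(KKK)), not yet normal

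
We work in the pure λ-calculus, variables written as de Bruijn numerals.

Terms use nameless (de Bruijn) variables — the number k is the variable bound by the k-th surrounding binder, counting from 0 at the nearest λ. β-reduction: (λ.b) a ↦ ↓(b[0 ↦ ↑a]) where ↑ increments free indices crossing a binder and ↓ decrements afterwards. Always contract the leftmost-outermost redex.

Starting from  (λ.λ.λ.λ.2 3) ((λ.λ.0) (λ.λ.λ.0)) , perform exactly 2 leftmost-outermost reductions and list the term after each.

  start: (λ.λ.λ.λ.2 3) ((λ.λ.0) (λ.λ.λ.0))
  step 1: λ.λ.λ.2 ((λ.λ.0) (λ.λ.λ.0))
  step 2: λ.λ.λ.2 (λ.0)

Answer: after 2 steps: λ.λ.λ.2 (λ.0)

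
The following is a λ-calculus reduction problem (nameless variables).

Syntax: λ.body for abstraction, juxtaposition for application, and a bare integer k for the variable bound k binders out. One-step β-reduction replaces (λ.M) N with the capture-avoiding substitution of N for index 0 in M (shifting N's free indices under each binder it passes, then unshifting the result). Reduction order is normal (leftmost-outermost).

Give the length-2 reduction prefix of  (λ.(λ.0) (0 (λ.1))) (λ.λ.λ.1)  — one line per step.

Answer: after 2 steps: (λ.λ.λ.1) (λ.λ.λ.λ.1)

Reduction:
  start: (λ.(λ.0) (0 (λ.1))) (λ.λ.λ.1)
  →1  (λ.0) ((λ.λ.λ.1) (λ.λ.λ.λ.1))
  →2  (λ.λ.λ.1) (λ.λ.λ.λ.1)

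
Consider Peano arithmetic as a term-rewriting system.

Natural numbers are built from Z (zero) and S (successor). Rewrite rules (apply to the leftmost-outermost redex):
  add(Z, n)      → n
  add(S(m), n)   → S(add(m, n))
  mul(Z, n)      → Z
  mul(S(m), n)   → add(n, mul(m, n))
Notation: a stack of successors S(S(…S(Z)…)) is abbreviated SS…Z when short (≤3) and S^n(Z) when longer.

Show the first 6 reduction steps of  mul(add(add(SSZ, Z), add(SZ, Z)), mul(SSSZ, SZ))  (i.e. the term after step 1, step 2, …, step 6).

Answer: after 6 steps: S(add(add(Z, mul(SSZ, SZ)), mul(add(add(SZ, Z), add(SZ, Z)), mul(SSSZ, SZ))))

Working:
  start: mul(add(add(SSZ, Z), add(SZ, Z)), mul(SSSZ, SZ))
  step 1: mul(add(S(add(SZ, Z)), add(SZ, Z)), mul(SSSZ, SZ))
  step 2: mul(S(add(add(SZ, Z), add(SZ, Z))), mul(SSSZ, SZ))
  step 3: add(mul(SSSZ, SZ), mul(add(add(SZ, Z), add(SZ, Z)), mul(SSSZ, SZ)))
  step 4: add(add(SZ, mul(SSZ, SZ)), mul(add(add(SZ, Z), add(SZ, Z)), mul(SSSZ, SZ)))
  step 5: add(S(add(Z, mul(SSZ, SZ))), mul(add(add(SZ, Z), add(SZ, Z)), mul(SSSZ, SZ)))
  step 6: S(add(add(Z, mul(SSZ, SZ)), mul(add(add(SZ, Z), add(SZ, Z)), mul(SSSZ, SZ))))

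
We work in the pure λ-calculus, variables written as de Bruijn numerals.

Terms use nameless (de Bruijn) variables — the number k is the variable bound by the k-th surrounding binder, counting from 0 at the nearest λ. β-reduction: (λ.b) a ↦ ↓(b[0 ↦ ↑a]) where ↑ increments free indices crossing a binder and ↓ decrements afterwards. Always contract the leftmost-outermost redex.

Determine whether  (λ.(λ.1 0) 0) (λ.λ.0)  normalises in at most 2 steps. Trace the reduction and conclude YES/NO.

Answer: NO — after 2 steps the term is (λ.λ.0) (λ.λ.0), not yet normal

Derivation:
  start: (λ.(λ.1 0) 0) (λ.λ.0)
  step 1: (λ.(λ.λ.0) 0) (λ.λ.0)
  step 2: (λ.λ.0) (λ.λ.0)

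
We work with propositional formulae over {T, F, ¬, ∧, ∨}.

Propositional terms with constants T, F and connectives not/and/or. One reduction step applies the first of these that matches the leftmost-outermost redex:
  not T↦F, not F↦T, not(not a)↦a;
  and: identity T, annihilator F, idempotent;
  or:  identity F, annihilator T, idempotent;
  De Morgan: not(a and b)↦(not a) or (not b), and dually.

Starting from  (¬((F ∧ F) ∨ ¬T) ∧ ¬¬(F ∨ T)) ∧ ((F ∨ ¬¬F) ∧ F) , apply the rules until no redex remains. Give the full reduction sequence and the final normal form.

Answer: normal form = F  (in 11 steps)

Working:
  start: (¬((F ∧ F) ∨ ¬T) ∧ ¬¬(F ∨ T)) ∧ ((F ∨ ¬¬F) ∧ F)
  step 1: ((¬(F ∧ F) ∧ ¬¬T) ∧ ¬¬(F ∨ T)) ∧ ((F ∨ ¬¬F) ∧ F)
  step 2: (((¬F ∨ ¬F) ∧ ¬¬T) ∧ ¬¬(F ∨ T)) ∧ ((F ∨ ¬¬F) ∧ F)
  step 3: ((¬F ∧ ¬¬T) ∧ ¬¬(F ∨ T)) ∧ ((F ∨ ¬¬F) ∧ F)
  step 4: ((T ∧ ¬¬T) ∧ ¬¬(F ∨ T)) ∧ ((F ∨ ¬¬F) ∧ F)
  step 5: (¬¬T ∧ ¬¬(F ∨ T)) ∧ ((F ∨ ¬¬F) ∧ F)
  step 6: (T ∧ ¬¬(F ∨ T)) ∧ ((F ∨ ¬¬F) ∧ F)
  step 7: ¬¬(F ∨ T) ∧ ((F ∨ ¬¬F) ∧ F)
  step 8: (F ∨ T) ∧ ((F ∨ ¬¬F) ∧ F)
  step 9: T ∧ ((F ∨ ¬¬F) ∧ F)
  step 10: (F ∨ ¬¬F) ∧ F
  step 11: F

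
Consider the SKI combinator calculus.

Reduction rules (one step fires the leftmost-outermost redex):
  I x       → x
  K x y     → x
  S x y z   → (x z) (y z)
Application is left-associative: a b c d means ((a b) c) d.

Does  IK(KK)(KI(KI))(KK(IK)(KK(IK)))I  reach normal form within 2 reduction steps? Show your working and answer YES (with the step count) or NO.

Answer: NO — after 2 steps the term is KK(KK(IK)(KK(IK)))I, not yet normal

Reduction:
  start: IK(KK)(KI(KI))(KK(IK)(KK(IK)))I
  →1  K(KK)(KI(KI))(KK(IK)(KK(IK)))I
  →2  KK(KK(IK)(KK(IK)))I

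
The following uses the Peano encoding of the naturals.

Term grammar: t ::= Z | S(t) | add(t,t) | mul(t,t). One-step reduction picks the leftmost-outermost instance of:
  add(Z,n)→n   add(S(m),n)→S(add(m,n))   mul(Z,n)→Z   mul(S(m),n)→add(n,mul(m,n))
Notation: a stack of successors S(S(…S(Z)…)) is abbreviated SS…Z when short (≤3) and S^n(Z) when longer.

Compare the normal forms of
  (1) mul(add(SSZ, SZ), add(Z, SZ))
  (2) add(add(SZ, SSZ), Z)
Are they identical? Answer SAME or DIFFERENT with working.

Answer: SAME — A ⇓ SSSZ, B ⇓ SSSZ

Derivation:
Term A:
  start: mul(add(SSZ, SZ), add(Z, SZ))
  [1] mul(S(add(SZ, SZ)), add(Z, SZ))
  [2] add(add(Z, SZ), mul(add(SZ, SZ), add(Z, SZ)))
  [3] add(SZ, mul(add(SZ, SZ), add(Z, SZ)))
  [4] S(add(Z, mul(add(SZ, SZ), add(Z, SZ))))
  [5] S(mul(add(SZ, SZ), add(Z, SZ)))
  [6] S(mul(S(add(Z, SZ)), add(Z, SZ)))
  [7] S(add(add(Z, SZ), mul(add(Z, SZ), add(Z, SZ))))
  [8] S(add(SZ, mul(add(Z, SZ), add(Z, SZ))))
  [9] S(S(add(Z, mul(add(Z, SZ), add(Z, SZ)))))
  [10] S(S(mul(add(Z, SZ), add(Z, SZ))))
  [11] S(S(mul(SZ, add(Z, SZ))))
  [12] S(S(add(add(Z, SZ), mul(Z, add(Z, SZ)))))
  [13] S(S(add(SZ, mul(Z, add(Z, SZ)))))
  [14] S(S(S(add(Z, mul(Z, add(Z, SZ))))))
  [15] S(S(S(mul(Z, add(Z, SZ)))))
  [16] SSSZ

Term B:
  start: add(add(SZ, SSZ), Z)
  [1] add(S(add(Z, SSZ)), Z)
  [2] S(add(add(Z, SSZ), Z))
  [3] S(add(SSZ, Z))
  [4] S(S(add(SZ, Z)))
  [5] S(S(S(add(Z, Z))))
  [6] SSSZ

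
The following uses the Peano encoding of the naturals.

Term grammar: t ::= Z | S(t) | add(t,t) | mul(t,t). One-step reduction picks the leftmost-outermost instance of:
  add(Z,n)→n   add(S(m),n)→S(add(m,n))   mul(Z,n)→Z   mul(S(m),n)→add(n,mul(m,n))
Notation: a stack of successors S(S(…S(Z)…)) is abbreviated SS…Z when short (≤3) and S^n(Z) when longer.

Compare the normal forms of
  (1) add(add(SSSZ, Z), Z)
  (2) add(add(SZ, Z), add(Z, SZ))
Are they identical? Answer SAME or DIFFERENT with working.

Term A:
  start: add(add(SSSZ, Z), Z)
  →1  add(S(add(SSZ, Z)), Z)
  →2  S(add(add(SSZ, Z), Z))
  →3  S(add(S(add(SZ, Z)), Z))
  →4  S(S(add(add(SZ, Z), Z)))
  →5  S(S(add(S(add(Z, Z)), Z)))
  →6  S(S(S(add(add(Z, Z), Z))))
  →7  S(S(S(add(Z, Z))))
  →8  SSSZ

Term B:
  start: add(add(SZ, Z), add(Z, SZ))
  →1  add(S(add(Z, Z)), add(Z, SZ))
  →2  S(add(add(Z, Z), add(Z, SZ)))
  →3  S(add(Z, add(Z, SZ)))
  →4  S(add(Z, SZ))
  →5  SSZ

Answer: DIFFERENT — A ⇓ SSSZ, B ⇓ SSZ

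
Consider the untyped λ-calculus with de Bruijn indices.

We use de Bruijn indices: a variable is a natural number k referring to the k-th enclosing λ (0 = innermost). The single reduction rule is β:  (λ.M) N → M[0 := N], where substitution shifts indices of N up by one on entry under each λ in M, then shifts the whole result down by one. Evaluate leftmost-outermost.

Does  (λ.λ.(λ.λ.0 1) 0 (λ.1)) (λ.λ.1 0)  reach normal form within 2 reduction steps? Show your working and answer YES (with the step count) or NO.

Answer: NO — after 2 steps the term is λ.(λ.0 1) (λ.1), not yet normal

Reduction:
  start: (λ.λ.(λ.λ.0 1) 0 (λ.1)) (λ.λ.1 0)
  [1] λ.(λ.λ.0 1) 0 (λ.1)
  [2] λ.(λ.0 1) (λ.1)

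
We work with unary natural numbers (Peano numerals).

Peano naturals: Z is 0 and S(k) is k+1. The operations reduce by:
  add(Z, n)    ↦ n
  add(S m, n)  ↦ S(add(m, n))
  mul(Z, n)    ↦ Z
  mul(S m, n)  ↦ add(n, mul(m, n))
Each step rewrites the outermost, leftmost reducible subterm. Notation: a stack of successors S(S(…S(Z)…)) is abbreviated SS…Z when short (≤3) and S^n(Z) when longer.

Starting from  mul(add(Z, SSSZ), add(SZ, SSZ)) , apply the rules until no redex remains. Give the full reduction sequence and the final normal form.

  start: mul(add(Z, SSSZ), add(SZ, SSZ))
  step 1: mul(SSSZ, add(SZ, SSZ))
  step 2: add(add(SZ, SSZ), mul(SSZ, add(SZ, SSZ)))
  step 3: add(S(add(Z, SSZ)), mul(SSZ, add(SZ, SSZ)))
  step 4: S(add(add(Z, SSZ), mul(SSZ, add(SZ, SSZ))))
  step 5: S(add(SSZ, mul(SSZ, add(SZ, SSZ))))
  step 6: S(S(add(SZ, mul(SSZ, add(SZ, SSZ)))))
  step 7: S(S(S(add(Z, mul(SSZ, add(SZ, SSZ))))))
  step 8: S(S(S(mul(SSZ, add(SZ, SSZ)))))
  step 9: S(S(S(add(add(SZ, SSZ), mul(SZ, add(SZ, SSZ))))))
  step 10: S(S(S(add(S(add(Z, SSZ)), mul(SZ, add(SZ, SSZ))))))
  step 11: S(S(S(S(add(add(Z, SSZ), mul(SZ, add(SZ, SSZ)))))))
  step 12: S(S(S(S(add(SSZ, mul(SZ, add(SZ, SSZ)))))))
  step 13: S(S(S(S(S(add(SZ, mul(SZ, add(SZ, SSZ))))))))
  step 14: S(S(S(S(S(S(add(Z, mul(SZ, add(SZ, SSZ)))))))))
  step 15: S(S(S(S(S(S(mul(SZ, add(SZ, SSZ))))))))
  step 16: S(S(S(S(S(S(add(add(SZ, SSZ), mul(Z, add(SZ, SSZ)))))))))
  step 17: S(S(S(S(S(S(add(S(add(Z, SSZ)), mul(Z, add(SZ, SSZ)))))))))
  step 18: S(S(S(S(S(S(S(add(add(Z, SSZ), mul(Z, add(SZ, SSZ))))))))))
  step 19: S(S(S(S(S(S(S(add(SSZ, mul(Z, add(SZ, SSZ))))))))))
  step 20: S(S(S(S(S(S(S(S(add(SZ, mul(Z, add(SZ, SSZ)))))))))))
  step 21: S(S(S(S(S(S(S(S(S(add(Z, mul(Z, add(SZ, SSZ))))))))))))
  step 22: S(S(S(S(S(S(S(S(S(mul(Z, add(SZ, SSZ)))))))))))
  step 23: S^9(Z)

Answer: normal form = S^9(Z)  (in 23 steps)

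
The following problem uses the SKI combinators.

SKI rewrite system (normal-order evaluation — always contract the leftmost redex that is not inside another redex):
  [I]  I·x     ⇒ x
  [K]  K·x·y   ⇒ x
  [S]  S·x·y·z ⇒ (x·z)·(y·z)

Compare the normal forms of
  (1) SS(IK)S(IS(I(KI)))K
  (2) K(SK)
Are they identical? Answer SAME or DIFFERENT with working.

Answer: SAME — A ⇓ K(SK), B ⇓ K(SK)

Reduction:
Term A:
  start: SS(IK)S(IS(I(KI)))K
  →1  SS(IKS)(IS(I(KI)))K
  →2  S(IS(I(KI)))(IKS(IS(I(KI))))K
  →3  IS(I(KI))K(IKS(IS(I(KI)))K)
  →4  S(I(KI))K(IKS(IS(I(KI)))K)
  →5  I(KI)(IKS(IS(I(KI)))K)(K(IKS(IS(I(KI)))K))
  →6  KI(IKS(IS(I(KI)))K)(K(IKS(IS(I(KI)))K))
  →7  I(K(IKS(IS(I(KI)))K))
  →8  K(IKS(IS(I(KI)))K)
  →9  K(KS(IS(I(KI)))K)
  →10  K(SK)

Term B:
  start: K(SK)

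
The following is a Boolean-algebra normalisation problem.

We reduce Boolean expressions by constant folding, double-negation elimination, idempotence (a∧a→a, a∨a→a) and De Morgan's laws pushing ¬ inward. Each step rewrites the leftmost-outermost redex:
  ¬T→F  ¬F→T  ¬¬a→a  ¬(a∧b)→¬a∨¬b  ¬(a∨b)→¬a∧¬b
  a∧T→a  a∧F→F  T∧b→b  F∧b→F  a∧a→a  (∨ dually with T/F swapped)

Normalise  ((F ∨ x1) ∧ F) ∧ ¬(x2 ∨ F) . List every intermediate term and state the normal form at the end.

Answer: normal form = F  (in 2 steps)

Derivation:
  start: ((F ∨ x1) ∧ F) ∧ ¬(x2 ∨ F)
  →1  F ∧ ¬(x2 ∨ F)
  →2  F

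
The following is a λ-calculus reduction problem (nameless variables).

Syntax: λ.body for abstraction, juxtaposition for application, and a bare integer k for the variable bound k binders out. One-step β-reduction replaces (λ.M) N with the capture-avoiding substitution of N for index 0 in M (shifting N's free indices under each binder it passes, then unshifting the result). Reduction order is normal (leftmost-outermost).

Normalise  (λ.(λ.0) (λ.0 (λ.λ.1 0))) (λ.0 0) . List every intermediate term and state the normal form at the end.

Answer: normal form = λ.0 (λ.λ.1 0)  (in 2 steps)

Reduction:
  start: (λ.(λ.0) (λ.0 (λ.λ.1 0))) (λ.0 0)
  →1  (λ.0) (λ.0 (λ.λ.1 0))
  →2  λ.0 (λ.λ.1 0)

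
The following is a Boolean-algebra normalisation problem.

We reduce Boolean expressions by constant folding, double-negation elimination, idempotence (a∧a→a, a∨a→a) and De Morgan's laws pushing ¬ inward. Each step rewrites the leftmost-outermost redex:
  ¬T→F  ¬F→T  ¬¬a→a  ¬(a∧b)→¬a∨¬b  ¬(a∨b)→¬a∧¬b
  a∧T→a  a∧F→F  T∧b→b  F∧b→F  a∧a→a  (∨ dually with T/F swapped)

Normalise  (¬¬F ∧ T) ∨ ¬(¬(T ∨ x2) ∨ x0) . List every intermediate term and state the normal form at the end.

Answer: normal form = ¬x0  (in 7 steps)

Working:
  start: (¬¬F ∧ T) ∨ ¬(¬(T ∨ x2) ∨ x0)
  →1  ¬¬F ∨ ¬(¬(T ∨ x2) ∨ x0)
  →2  F ∨ ¬(¬(T ∨ x2) ∨ x0)
  →3  ¬(¬(T ∨ x2) ∨ x0)
  →4  ¬¬(T ∨ x2) ∧ ¬x0
  →5  (T ∨ x2) ∧ ¬x0
  →6  T ∧ ¬x0
  →7  ¬x0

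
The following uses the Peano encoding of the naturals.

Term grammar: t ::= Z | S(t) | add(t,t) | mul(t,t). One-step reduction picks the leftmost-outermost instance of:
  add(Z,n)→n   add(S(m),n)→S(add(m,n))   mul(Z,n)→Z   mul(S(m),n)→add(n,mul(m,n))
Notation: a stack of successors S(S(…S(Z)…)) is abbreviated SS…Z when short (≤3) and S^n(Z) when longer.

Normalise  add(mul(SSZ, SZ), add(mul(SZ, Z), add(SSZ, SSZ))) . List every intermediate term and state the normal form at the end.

  start: add(mul(SSZ, SZ), add(mul(SZ, Z), add(SSZ, SSZ)))
  [1] add(add(SZ, mul(SZ, SZ)), add(mul(SZ, Z), add(SSZ, SSZ)))
  [2] add(S(add(Z, mul(SZ, SZ))), add(mul(SZ, Z), add(SSZ, SSZ)))
  [3] S(add(add(Z, mul(SZ, SZ)), add(mul(SZ, Z), add(SSZ, SSZ))))
  [4] S(add(mul(SZ, SZ), add(mul(SZ, Z), add(SSZ, SSZ))))
  [5] S(add(add(SZ, mul(Z, SZ)), add(mul(SZ, Z), add(SSZ, SSZ))))
  [6] S(add(S(add(Z, mul(Z, SZ))), add(mul(SZ, Z), add(SSZ, SSZ))))
  [7] S(S(add(add(Z, mul(Z, SZ)), add(mul(SZ, Z), add(SSZ, SSZ)))))
  [8] S(S(add(mul(Z, SZ), add(mul(SZ, Z), add(SSZ, SSZ)))))
  [9] S(S(add(Z, add(mul(SZ, Z), add(SSZ, SSZ)))))
  [10] S(S(add(mul(SZ, Z), add(SSZ, SSZ))))
  [11] S(S(add(add(Z, mul(Z, Z)), add(SSZ, SSZ))))
  [12] S(S(add(mul(Z, Z), add(SSZ, SSZ))))
  [13] S(S(add(Z, add(SSZ, SSZ))))
  [14] S(S(add(SSZ, SSZ)))
  [15] S(S(S(add(SZ, SSZ))))
  [16] S(S(S(S(add(Z, SSZ)))))
  [17] S^6(Z)

Answer: normal form = S^6(Z)  (in 17 steps)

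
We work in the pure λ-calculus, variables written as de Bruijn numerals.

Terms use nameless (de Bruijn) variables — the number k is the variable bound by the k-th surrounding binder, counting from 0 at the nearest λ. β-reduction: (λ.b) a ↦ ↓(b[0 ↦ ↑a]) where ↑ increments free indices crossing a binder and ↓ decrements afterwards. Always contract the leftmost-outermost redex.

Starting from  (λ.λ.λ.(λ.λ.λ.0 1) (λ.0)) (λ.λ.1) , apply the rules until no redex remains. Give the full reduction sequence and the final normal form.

Answer: normal form = λ.λ.λ.λ.0 1  (in 2 steps)

Working:
  start: (λ.λ.λ.(λ.λ.λ.0 1) (λ.0)) (λ.λ.1)
  [1] λ.λ.(λ.λ.λ.0 1) (λ.0)
  [2] λ.λ.λ.λ.0 1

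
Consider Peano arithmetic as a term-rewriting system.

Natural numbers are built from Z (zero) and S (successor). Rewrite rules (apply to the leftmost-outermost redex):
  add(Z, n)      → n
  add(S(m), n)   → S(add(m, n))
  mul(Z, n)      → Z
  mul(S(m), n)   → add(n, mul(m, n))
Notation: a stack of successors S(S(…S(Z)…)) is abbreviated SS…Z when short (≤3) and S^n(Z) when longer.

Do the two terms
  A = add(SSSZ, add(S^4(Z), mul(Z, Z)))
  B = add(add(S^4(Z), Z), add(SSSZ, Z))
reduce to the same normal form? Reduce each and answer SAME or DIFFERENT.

Answer: SAME — A ⇓ S^7(Z), B ⇓ S^7(Z)

Derivation:
Term A:
  start: add(SSSZ, add(S^4(Z), mul(Z, Z)))
  step 1: S(add(SSZ, add(S^4(Z), mul(Z, Z))))
  step 2: S(S(add(SZ, add(S^4(Z), mul(Z, Z)))))
  step 3: S(S(S(add(Z, add(S^4(Z), mul(Z, Z))))))
  step 4: S(S(S(add(S^4(Z), mul(Z, Z)))))
  step 5: S(S(S(S(add(SSSZ, mul(Z, Z))))))
  step 6: S(S(S(S(S(add(SSZ, mul(Z, Z)))))))
  step 7: S(S(S(S(S(S(add(SZ, mul(Z, Z))))))))
  step 8: S(S(S(S(S(S(S(add(Z, mul(Z, Z)))))))))
  step 9: S(S(S(S(S(S(S(mul(Z, Z))))))))
  step 10: S^7(Z)

Term B:
  start: add(add(S^4(Z), Z), add(SSSZ, Z))
  step 1: add(S(add(SSSZ, Z)), add(SSSZ, Z))
  step 2: S(add(add(SSSZ, Z), add(SSSZ, Z)))
  step 3: S(add(S(add(SSZ, Z)), add(SSSZ, Z)))
  step 4: S(S(add(add(SSZ, Z), add(SSSZ, Z))))
  step 5: S(S(add(S(add(SZ, Z)), add(SSSZ, Z))))
  step 6: S(S(S(add(add(SZ, Z), add(SSSZ, Z)))))
  step 7: S(S(S(add(S(add(Z, Z)), add(SSSZ, Z)))))
  step 8: S(S(S(S(add(add(Z, Z), add(SSSZ, Z))))))
  step 9: S(S(S(S(add(Z, add(SSSZ, Z))))))
  step 10: S(S(S(S(add(SSSZ, Z)))))
  step 11: S(S(S(S(S(add(SSZ, Z))))))
  step 12: S(S(S(S(S(S(add(SZ, Z)))))))
  step 13: S(S(S(S(S(S(S(add(Z, Z))))))))
  step 14: S^7(Z)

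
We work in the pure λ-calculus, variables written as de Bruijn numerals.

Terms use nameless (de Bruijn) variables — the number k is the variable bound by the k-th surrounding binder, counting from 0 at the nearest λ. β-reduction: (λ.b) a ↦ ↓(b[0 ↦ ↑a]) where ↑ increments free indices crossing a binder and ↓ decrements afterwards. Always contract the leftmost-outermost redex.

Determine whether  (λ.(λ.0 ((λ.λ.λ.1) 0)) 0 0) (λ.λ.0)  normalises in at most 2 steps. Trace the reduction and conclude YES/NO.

Answer: NO — after 2 steps the term is (λ.λ.0) ((λ.λ.λ.1) (λ.λ.0)) (λ.λ.0), not yet normal

Working:
  start: (λ.(λ.0 ((λ.λ.λ.1) 0)) 0 0) (λ.λ.0)
  step 1: (λ.0 ((λ.λ.λ.1) 0)) (λ.λ.0) (λ.λ.0)
  step 2: (λ.λ.0) ((λ.λ.λ.1) (λ.λ.0)) (λ.λ.0)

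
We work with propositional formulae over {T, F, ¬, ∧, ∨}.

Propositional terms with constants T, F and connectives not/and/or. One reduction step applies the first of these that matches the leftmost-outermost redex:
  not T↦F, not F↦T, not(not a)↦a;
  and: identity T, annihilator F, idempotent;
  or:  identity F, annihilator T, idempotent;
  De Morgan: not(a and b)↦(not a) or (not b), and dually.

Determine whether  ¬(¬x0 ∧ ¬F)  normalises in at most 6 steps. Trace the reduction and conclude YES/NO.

  start: ¬(¬x0 ∧ ¬F)
  step 1: ¬¬x0 ∨ ¬¬F
  step 2: x0 ∨ ¬¬F
  step 3: x0 ∨ F
  step 4: x0

Answer: YES — reaches normal form x0 in 4 ≤ 6 steps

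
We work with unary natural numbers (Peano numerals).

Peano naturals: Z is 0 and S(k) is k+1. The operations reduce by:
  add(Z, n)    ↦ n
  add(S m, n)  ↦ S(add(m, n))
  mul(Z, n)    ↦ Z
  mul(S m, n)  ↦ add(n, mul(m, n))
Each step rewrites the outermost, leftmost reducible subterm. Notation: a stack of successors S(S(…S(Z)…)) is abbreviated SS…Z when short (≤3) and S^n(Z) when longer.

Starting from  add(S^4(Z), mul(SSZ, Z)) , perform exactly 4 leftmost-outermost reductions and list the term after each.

  start: add(S^4(Z), mul(SSZ, Z))
  step 1: S(add(SSSZ, mul(SSZ, Z)))
  step 2: S(S(add(SSZ, mul(SSZ, Z))))
  step 3: S(S(S(add(SZ, mul(SSZ, Z)))))
  step 4: S(S(S(S(add(Z, mul(SSZ, Z))))))

Answer: after 4 steps: S(S(S(S(add(Z, mul(SSZ, Z))))))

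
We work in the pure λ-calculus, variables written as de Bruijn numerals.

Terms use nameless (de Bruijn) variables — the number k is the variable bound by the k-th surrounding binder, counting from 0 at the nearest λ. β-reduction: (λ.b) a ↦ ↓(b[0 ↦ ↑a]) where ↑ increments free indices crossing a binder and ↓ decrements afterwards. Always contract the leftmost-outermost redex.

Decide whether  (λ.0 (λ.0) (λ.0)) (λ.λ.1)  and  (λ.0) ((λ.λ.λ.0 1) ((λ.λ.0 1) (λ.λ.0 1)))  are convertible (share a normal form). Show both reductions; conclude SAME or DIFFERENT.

Answer: DIFFERENT — A ⇓ λ.0, B ⇓ λ.λ.0 1

Derivation:
Term A:
  start: (λ.0 (λ.0) (λ.0)) (λ.λ.1)
  [1] (λ.λ.1) (λ.0) (λ.0)
  [2] (λ.λ.0) (λ.0)
  [3] λ.0

Term B:
  start: (λ.0) ((λ.λ.λ.0 1) ((λ.λ.0 1) (λ.λ.0 1)))
  [1] (λ.λ.λ.0 1) ((λ.λ.0 1) (λ.λ.0 1))
  [2] λ.λ.0 1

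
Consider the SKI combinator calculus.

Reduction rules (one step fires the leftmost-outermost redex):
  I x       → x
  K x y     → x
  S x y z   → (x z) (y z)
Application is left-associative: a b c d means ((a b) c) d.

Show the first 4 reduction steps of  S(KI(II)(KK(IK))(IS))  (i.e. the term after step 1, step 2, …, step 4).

  start: S(KI(II)(KK(IK))(IS))
  step 1: S(I(KK(IK))(IS))
  step 2: S(KK(IK)(IS))
  step 3: S(K(IS))
  step 4: S(KS)

Answer: after 4 steps: S(KS)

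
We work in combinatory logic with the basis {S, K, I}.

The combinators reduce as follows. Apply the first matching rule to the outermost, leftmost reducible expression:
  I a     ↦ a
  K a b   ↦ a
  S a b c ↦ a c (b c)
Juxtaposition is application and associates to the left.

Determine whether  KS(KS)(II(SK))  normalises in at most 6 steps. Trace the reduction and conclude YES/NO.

Answer: YES — reaches normal form S(SK) in 3 ≤ 6 steps

Derivation:
  start: KS(KS)(II(SK))
  step 1: S(II(SK))
  step 2: S(I(SK))
  step 3: S(SK)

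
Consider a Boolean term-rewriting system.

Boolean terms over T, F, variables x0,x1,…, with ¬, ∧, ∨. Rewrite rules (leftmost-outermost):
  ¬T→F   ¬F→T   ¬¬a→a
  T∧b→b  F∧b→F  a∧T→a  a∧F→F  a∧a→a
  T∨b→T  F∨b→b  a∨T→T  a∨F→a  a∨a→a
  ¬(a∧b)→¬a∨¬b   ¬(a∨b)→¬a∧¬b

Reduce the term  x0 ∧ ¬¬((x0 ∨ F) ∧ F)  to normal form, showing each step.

Answer: normal form = F  (in 3 steps)

Reduction:
  start: x0 ∧ ¬¬((x0 ∨ F) ∧ F)
  [1] x0 ∧ ((x0 ∨ F) ∧ F)
  [2] x0 ∧ F
  [3] F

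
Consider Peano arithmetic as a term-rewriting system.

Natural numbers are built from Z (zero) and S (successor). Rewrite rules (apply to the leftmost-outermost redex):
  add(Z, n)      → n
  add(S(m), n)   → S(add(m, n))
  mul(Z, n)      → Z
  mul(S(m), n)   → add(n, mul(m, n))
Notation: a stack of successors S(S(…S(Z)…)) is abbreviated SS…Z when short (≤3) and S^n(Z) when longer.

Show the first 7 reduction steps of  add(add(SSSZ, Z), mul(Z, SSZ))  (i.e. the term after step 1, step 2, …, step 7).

Answer: after 7 steps: S(S(S(add(Z, mul(Z, SSZ)))))

Derivation:
  start: add(add(SSSZ, Z), mul(Z, SSZ))
  step 1: add(S(add(SSZ, Z)), mul(Z, SSZ))
  step 2: S(add(add(SSZ, Z), mul(Z, SSZ)))
  step 3: S(add(S(add(SZ, Z)), mul(Z, SSZ)))
  step 4: S(S(add(add(SZ, Z), mul(Z, SSZ))))
  step 5: S(S(add(S(add(Z, Z)), mul(Z, SSZ))))
  step 6: S(S(S(add(add(Z, Z), mul(Z, SSZ)))))
  step 7: S(S(S(add(Z, mul(Z, SSZ)))))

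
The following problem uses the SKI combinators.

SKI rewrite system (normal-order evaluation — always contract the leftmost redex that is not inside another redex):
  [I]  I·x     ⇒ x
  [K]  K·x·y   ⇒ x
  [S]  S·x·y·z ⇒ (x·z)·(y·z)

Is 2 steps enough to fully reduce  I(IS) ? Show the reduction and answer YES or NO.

  start: I(IS)
  →1  IS
  →2  S

Answer: YES — reaches normal form S in 2 ≤ 2 steps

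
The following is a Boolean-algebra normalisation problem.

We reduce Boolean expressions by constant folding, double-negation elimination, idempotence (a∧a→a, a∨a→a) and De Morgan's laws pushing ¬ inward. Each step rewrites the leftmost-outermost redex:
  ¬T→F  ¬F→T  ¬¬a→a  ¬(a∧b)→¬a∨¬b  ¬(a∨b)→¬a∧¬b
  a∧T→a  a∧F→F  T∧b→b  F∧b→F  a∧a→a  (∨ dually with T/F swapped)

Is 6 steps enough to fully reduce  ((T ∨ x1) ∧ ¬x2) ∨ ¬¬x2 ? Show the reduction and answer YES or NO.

Answer: YES — reaches normal form ¬x2 ∨ x2 in 3 ≤ 6 steps

Reduction:
  start: ((T ∨ x1) ∧ ¬x2) ∨ ¬¬x2
  step 1: (T ∧ ¬x2) ∨ ¬¬x2
  step 2: ¬x2 ∨ ¬¬x2
  step 3: ¬x2 ∨ x2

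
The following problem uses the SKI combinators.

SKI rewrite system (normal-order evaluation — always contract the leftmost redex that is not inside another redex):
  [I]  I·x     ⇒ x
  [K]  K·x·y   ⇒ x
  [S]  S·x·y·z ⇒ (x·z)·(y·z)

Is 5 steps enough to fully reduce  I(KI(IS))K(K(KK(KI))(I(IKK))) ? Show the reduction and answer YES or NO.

Answer: YES — reaches normal form KK in 5 ≤ 5 steps

Derivation:
  start: I(KI(IS))K(K(KK(KI))(I(IKK)))
  step 1: KI(IS)K(K(KK(KI))(I(IKK)))
  step 2: IK(K(KK(KI))(I(IKK)))
  step 3: K(K(KK(KI))(I(IKK)))
  step 4: K(KK(KI))
  step 5: KK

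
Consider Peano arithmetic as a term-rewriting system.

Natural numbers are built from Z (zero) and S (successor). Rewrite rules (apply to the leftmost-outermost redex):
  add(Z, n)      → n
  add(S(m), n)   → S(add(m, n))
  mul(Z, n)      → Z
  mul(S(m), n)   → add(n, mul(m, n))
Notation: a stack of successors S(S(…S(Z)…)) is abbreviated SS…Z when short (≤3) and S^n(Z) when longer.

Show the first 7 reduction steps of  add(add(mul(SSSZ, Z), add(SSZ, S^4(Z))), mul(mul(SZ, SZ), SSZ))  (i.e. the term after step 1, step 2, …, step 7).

  start: add(add(mul(SSSZ, Z), add(SSZ, S^4(Z))), mul(mul(SZ, SZ), SSZ))
  [1] add(add(add(Z, mul(SSZ, Z)), add(SSZ, S^4(Z))), mul(mul(SZ, SZ), SSZ))
  [2] add(add(mul(SSZ, Z), add(SSZ, S^4(Z))), mul(mul(SZ, SZ), SSZ))
  [3] add(add(add(Z, mul(SZ, Z)), add(SSZ, S^4(Z))), mul(mul(SZ, SZ), SSZ))
  [4] add(add(mul(SZ, Z), add(SSZ, S^4(Z))), mul(mul(SZ, SZ), SSZ))
  [5] add(add(add(Z, mul(Z, Z)), add(SSZ, S^4(Z))), mul(mul(SZ, SZ), SSZ))
  [6] add(add(mul(Z, Z), add(SSZ, S^4(Z))), mul(mul(SZ, SZ), SSZ))
  [7] add(add(Z, add(SSZ, S^4(Z))), mul(mul(SZ, SZ), SSZ))

Answer: after 7 steps: add(add(Z, add(SSZ, S^4(Z))), mul(mul(SZ, SZ), SSZ))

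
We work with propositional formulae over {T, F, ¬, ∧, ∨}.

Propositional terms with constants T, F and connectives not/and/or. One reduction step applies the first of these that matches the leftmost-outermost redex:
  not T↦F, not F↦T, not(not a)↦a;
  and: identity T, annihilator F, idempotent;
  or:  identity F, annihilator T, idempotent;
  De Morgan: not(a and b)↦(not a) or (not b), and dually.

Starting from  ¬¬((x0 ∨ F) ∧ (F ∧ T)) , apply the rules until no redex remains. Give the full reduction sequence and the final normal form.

Answer: normal form = F  (in 4 steps)

Derivation:
  start: ¬¬((x0 ∨ F) ∧ (F ∧ T))
  →1  (x0 ∨ F) ∧ (F ∧ T)
  →2  x0 ∧ (F ∧ T)
  →3  x0 ∧ F
  →4  F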